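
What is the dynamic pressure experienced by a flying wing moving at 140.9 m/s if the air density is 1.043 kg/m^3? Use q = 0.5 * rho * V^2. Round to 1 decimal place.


Step 1: V^2 = 140.9^2 = 19852.81
Step 2: q = 0.5 * 1.043 * 19852.81
Step 3: q = 10353.2 Pa

10353.2


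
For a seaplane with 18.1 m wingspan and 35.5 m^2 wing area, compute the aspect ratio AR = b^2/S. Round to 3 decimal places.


Step 1: b^2 = 18.1^2 = 327.61
Step 2: AR = 327.61 / 35.5 = 9.228

9.228


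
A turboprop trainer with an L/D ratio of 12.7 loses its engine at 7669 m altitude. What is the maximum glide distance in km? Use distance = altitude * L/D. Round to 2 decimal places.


Step 1: Glide distance = altitude * L/D = 7669 * 12.7 = 97396.3 m
Step 2: Convert to km: 97396.3 / 1000 = 97.40 km

97.40


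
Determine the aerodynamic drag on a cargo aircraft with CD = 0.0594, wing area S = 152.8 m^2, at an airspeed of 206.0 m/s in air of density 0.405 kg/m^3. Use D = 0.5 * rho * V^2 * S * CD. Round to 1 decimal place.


Step 1: Dynamic pressure q = 0.5 * 0.405 * 206.0^2 = 8593.29 Pa
Step 2: Drag D = q * S * CD = 8593.29 * 152.8 * 0.0594
Step 3: D = 77995.4 N

77995.4


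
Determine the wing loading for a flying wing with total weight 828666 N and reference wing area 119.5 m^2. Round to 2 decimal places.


Step 1: Wing loading = W / S = 828666 / 119.5
Step 2: Wing loading = 6934.44 N/m^2

6934.44


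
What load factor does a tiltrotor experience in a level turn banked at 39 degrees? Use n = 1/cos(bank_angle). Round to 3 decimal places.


Step 1: Convert 39 degrees to radians = 0.680678
Step 2: cos(39 deg) = 0.777146
Step 3: n = 1 / 0.777146 = 1.287

1.287


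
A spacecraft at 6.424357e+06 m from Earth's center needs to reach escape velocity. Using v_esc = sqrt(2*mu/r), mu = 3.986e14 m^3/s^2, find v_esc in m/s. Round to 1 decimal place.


Step 1: 2*mu/r = 2 * 3.986e14 / 6.424357e+06 = 124090239.6925
Step 2: v_esc = sqrt(124090239.6925) = 11139.6 m/s

11139.6


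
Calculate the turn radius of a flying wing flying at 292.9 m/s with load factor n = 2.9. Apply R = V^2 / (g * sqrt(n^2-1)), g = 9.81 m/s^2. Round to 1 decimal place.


Step 1: V^2 = 292.9^2 = 85790.41
Step 2: n^2 - 1 = 2.9^2 - 1 = 7.41
Step 3: sqrt(7.41) = 2.722132
Step 4: R = 85790.41 / (9.81 * 2.722132) = 3212.6 m

3212.6


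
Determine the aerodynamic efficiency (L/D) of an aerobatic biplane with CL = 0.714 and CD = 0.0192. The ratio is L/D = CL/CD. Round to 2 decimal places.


Step 1: L/D = CL / CD = 0.714 / 0.0192
Step 2: L/D = 37.19

37.19


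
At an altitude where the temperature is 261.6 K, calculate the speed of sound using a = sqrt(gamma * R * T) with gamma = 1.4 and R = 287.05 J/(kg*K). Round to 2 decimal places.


Step 1: gamma * R * T = 1.4 * 287.05 * 261.6 = 105129.192
Step 2: a = sqrt(105129.192) = 324.24 m/s

324.24


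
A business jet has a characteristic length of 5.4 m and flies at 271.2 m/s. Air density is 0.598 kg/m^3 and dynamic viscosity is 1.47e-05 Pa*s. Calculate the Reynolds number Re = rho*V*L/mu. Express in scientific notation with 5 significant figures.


Step 1: Numerator = rho * V * L = 0.598 * 271.2 * 5.4 = 875.75904
Step 2: Re = 875.75904 / 1.47e-05
Step 3: Re = 5.9575e+07

5.9575e+07


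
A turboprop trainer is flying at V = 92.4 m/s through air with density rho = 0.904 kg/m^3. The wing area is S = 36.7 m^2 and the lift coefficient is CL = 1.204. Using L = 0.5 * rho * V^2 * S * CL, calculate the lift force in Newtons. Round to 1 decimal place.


Step 1: Calculate dynamic pressure q = 0.5 * 0.904 * 92.4^2 = 0.5 * 0.904 * 8537.76 = 3859.0675 Pa
Step 2: Multiply by wing area and lift coefficient: L = 3859.0675 * 36.7 * 1.204
Step 3: L = 141627.778 * 1.204 = 170519.8 N

170519.8


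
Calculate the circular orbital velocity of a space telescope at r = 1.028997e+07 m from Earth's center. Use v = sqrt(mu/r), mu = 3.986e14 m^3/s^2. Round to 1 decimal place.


Step 1: mu / r = 3.986e14 / 1.028997e+07 = 38736750.4473
Step 2: v = sqrt(38736750.4473) = 6223.9 m/s

6223.9


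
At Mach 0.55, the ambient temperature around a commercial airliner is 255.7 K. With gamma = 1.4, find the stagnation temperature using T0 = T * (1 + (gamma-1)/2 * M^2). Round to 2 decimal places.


Step 1: (gamma-1)/2 = 0.2
Step 2: M^2 = 0.3025
Step 3: 1 + 0.2 * 0.3025 = 1.0605
Step 4: T0 = 255.7 * 1.0605 = 271.17 K

271.17


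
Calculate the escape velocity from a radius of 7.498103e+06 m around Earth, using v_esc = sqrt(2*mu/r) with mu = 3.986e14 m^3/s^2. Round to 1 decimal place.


Step 1: 2*mu/r = 2 * 3.986e14 / 7.498103e+06 = 106320225.2623
Step 2: v_esc = sqrt(106320225.2623) = 10311.2 m/s

10311.2


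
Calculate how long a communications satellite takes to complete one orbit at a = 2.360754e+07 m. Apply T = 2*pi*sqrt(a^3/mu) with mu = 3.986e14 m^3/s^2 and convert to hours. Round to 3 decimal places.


Step 1: a^3 / mu = 1.315686e+22 / 3.986e14 = 3.300767e+07
Step 2: sqrt(3.300767e+07) = 5745.2305 s
Step 3: T = 2*pi * 5745.2305 = 36098.35 s
Step 4: T in hours = 36098.35 / 3600 = 10.027 hours

10.027


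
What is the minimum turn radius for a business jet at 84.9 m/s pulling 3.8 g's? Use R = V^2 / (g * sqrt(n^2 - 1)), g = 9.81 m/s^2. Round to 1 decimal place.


Step 1: V^2 = 84.9^2 = 7208.01
Step 2: n^2 - 1 = 3.8^2 - 1 = 13.44
Step 3: sqrt(13.44) = 3.666061
Step 4: R = 7208.01 / (9.81 * 3.666061) = 200.4 m

200.4


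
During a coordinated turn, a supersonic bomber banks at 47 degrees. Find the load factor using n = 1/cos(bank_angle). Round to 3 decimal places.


Step 1: Convert 47 degrees to radians = 0.820305
Step 2: cos(47 deg) = 0.681998
Step 3: n = 1 / 0.681998 = 1.466

1.466


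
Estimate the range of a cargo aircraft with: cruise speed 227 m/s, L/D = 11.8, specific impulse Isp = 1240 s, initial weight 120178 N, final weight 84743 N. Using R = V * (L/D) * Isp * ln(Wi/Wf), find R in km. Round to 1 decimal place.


Step 1: Coefficient = V * (L/D) * Isp = 227 * 11.8 * 1240 = 3321464.0 m
Step 2: Wi/Wf = 120178 / 84743 = 1.418147
Step 3: ln(1.418147) = 0.349351
Step 4: R = 3321464.0 * 0.349351 = 1160356.2 m = 1160.4 km

1160.4


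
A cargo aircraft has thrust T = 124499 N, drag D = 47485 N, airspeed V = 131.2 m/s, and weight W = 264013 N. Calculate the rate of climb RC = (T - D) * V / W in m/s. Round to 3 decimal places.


Step 1: Excess thrust = T - D = 124499 - 47485 = 77014 N
Step 2: Excess power = 77014 * 131.2 = 10104236.8 W
Step 3: RC = 10104236.8 / 264013 = 38.272 m/s

38.272


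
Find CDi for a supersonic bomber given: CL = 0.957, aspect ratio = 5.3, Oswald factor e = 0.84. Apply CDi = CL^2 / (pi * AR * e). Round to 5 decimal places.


Step 1: CL^2 = 0.957^2 = 0.915849
Step 2: pi * AR * e = 3.14159 * 5.3 * 0.84 = 13.98637
Step 3: CDi = 0.915849 / 13.98637 = 0.06548

0.06548


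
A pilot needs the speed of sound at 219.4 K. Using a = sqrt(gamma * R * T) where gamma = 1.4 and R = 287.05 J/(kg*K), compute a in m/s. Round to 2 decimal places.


Step 1: gamma * R * T = 1.4 * 287.05 * 219.4 = 88170.278
Step 2: a = sqrt(88170.278) = 296.93 m/s

296.93


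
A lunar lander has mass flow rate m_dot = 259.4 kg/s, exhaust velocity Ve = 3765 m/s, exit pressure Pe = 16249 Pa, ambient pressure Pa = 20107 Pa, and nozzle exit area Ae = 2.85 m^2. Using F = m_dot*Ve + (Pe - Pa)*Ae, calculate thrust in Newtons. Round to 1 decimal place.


Step 1: Momentum thrust = m_dot * Ve = 259.4 * 3765 = 976641.0 N
Step 2: Pressure thrust = (Pe - Pa) * Ae = (16249 - 20107) * 2.85 = -10995.30 N
Step 3: Total thrust F = 976641.0 + -10995.30 = 965645.7 N

965645.7


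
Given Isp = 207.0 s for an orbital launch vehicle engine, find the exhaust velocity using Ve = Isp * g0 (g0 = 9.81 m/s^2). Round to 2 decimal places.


Step 1: Ve = Isp * g0 = 207.0 * 9.81
Step 2: Ve = 2030.67 m/s

2030.67


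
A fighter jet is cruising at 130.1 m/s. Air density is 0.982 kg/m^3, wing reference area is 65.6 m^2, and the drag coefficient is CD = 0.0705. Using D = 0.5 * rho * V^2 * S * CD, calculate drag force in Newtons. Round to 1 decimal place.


Step 1: Dynamic pressure q = 0.5 * 0.982 * 130.1^2 = 8310.6709 Pa
Step 2: Drag D = q * S * CD = 8310.6709 * 65.6 * 0.0705
Step 3: D = 38435.2 N

38435.2


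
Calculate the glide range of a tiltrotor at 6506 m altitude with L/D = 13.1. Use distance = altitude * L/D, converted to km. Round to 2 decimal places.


Step 1: Glide distance = altitude * L/D = 6506 * 13.1 = 85228.6 m
Step 2: Convert to km: 85228.6 / 1000 = 85.23 km

85.23


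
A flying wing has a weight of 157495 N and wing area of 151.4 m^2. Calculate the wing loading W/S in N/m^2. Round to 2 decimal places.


Step 1: Wing loading = W / S = 157495 / 151.4
Step 2: Wing loading = 1040.26 N/m^2

1040.26


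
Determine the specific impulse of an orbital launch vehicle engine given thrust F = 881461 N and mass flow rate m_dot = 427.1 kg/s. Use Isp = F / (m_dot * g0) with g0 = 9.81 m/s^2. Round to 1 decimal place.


Step 1: m_dot * g0 = 427.1 * 9.81 = 4189.85
Step 2: Isp = 881461 / 4189.85 = 210.4 s

210.4


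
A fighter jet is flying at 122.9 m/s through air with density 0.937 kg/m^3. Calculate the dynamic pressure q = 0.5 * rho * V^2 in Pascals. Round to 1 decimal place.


Step 1: V^2 = 122.9^2 = 15104.41
Step 2: q = 0.5 * 0.937 * 15104.41
Step 3: q = 7076.4 Pa

7076.4


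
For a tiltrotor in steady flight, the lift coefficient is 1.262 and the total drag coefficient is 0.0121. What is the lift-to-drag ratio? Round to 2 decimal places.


Step 1: L/D = CL / CD = 1.262 / 0.0121
Step 2: L/D = 104.30

104.30


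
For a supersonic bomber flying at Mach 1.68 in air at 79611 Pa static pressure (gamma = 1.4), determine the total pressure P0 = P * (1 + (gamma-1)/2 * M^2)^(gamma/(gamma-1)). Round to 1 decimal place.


Step 1: (gamma-1)/2 * M^2 = 0.2 * 2.8224 = 0.56448
Step 2: 1 + 0.56448 = 1.56448
Step 3: Exponent gamma/(gamma-1) = 3.5
Step 4: P0 = 79611 * 1.56448^3.5 = 381301.2 Pa

381301.2


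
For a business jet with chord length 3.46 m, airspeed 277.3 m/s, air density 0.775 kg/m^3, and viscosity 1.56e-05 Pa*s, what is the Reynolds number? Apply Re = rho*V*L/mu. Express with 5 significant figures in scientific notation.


Step 1: Numerator = rho * V * L = 0.775 * 277.3 * 3.46 = 743.57995
Step 2: Re = 743.57995 / 1.56e-05
Step 3: Re = 4.7665e+07

4.7665e+07


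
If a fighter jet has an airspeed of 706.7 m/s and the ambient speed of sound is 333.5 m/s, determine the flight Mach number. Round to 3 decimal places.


Step 1: M = V / a = 706.7 / 333.5
Step 2: M = 2.119

2.119


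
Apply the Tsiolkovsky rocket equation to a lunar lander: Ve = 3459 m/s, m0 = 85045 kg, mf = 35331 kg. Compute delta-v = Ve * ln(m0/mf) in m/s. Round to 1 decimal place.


Step 1: Mass ratio m0/mf = 85045 / 35331 = 2.407093
Step 2: ln(2.407093) = 0.87842
Step 3: delta-v = 3459 * 0.87842 = 3038.5 m/s

3038.5


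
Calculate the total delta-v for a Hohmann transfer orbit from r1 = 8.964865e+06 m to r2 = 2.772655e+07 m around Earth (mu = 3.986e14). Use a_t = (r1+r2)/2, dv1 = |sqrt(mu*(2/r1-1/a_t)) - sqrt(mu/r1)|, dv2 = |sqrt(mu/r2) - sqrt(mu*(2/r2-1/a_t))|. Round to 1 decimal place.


Step 1: Transfer semi-major axis a_t = (8.964865e+06 + 2.772655e+07) / 2 = 1.834571e+07 m
Step 2: v1 (circular at r1) = sqrt(mu/r1) = 6668.02 m/s
Step 3: v_t1 = sqrt(mu*(2/r1 - 1/a_t)) = 8197.43 m/s
Step 4: dv1 = |8197.43 - 6668.02| = 1529.41 m/s
Step 5: v2 (circular at r2) = 3791.58 m/s, v_t2 = 2650.49 m/s
Step 6: dv2 = |3791.58 - 2650.49| = 1141.1 m/s
Step 7: Total delta-v = 1529.41 + 1141.1 = 2670.5 m/s

2670.5


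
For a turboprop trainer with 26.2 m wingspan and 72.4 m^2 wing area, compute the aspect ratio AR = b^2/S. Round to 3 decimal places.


Step 1: b^2 = 26.2^2 = 686.44
Step 2: AR = 686.44 / 72.4 = 9.481

9.481


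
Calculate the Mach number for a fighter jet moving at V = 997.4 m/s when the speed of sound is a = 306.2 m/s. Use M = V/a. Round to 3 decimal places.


Step 1: M = V / a = 997.4 / 306.2
Step 2: M = 3.257

3.257


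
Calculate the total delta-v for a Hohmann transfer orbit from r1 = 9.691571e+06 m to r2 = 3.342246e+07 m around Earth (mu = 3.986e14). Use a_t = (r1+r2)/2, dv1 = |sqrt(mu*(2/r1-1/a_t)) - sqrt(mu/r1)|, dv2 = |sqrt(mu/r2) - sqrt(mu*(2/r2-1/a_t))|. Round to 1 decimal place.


Step 1: Transfer semi-major axis a_t = (9.691571e+06 + 3.342246e+07) / 2 = 2.155702e+07 m
Step 2: v1 (circular at r1) = sqrt(mu/r1) = 6413.15 m/s
Step 3: v_t1 = sqrt(mu*(2/r1 - 1/a_t)) = 7985.4 m/s
Step 4: dv1 = |7985.4 - 6413.15| = 1572.24 m/s
Step 5: v2 (circular at r2) = 3453.42 m/s, v_t2 = 2315.54 m/s
Step 6: dv2 = |3453.42 - 2315.54| = 1137.88 m/s
Step 7: Total delta-v = 1572.24 + 1137.88 = 2710.1 m/s

2710.1


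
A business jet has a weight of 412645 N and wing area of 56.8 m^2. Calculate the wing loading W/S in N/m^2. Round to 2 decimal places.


Step 1: Wing loading = W / S = 412645 / 56.8
Step 2: Wing loading = 7264.88 N/m^2

7264.88


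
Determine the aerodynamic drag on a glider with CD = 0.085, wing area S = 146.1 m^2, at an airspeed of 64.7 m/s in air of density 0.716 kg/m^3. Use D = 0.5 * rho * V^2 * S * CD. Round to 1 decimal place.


Step 1: Dynamic pressure q = 0.5 * 0.716 * 64.7^2 = 1498.6202 Pa
Step 2: Drag D = q * S * CD = 1498.6202 * 146.1 * 0.085
Step 3: D = 18610.6 N

18610.6


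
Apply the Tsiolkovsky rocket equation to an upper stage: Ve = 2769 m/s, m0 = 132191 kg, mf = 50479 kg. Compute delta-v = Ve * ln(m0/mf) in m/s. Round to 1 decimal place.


Step 1: Mass ratio m0/mf = 132191 / 50479 = 2.618733
Step 2: ln(2.618733) = 0.96269
Step 3: delta-v = 2769 * 0.96269 = 2665.7 m/s

2665.7


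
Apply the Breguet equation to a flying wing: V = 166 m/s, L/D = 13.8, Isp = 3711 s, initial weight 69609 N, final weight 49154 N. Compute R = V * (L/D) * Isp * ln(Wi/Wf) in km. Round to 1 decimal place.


Step 1: Coefficient = V * (L/D) * Isp = 166 * 13.8 * 3711 = 8501158.8 m
Step 2: Wi/Wf = 69609 / 49154 = 1.416141
Step 3: ln(1.416141) = 0.347936
Step 4: R = 8501158.8 * 0.347936 = 2957856.1 m = 2957.9 km

2957.9


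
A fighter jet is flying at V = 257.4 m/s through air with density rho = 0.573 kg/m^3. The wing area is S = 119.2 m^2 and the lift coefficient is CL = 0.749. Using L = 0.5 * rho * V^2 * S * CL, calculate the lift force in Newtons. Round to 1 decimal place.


Step 1: Calculate dynamic pressure q = 0.5 * 0.573 * 257.4^2 = 0.5 * 0.573 * 66254.76 = 18981.9887 Pa
Step 2: Multiply by wing area and lift coefficient: L = 18981.9887 * 119.2 * 0.749
Step 3: L = 2262653.0578 * 0.749 = 1694727.1 N

1694727.1


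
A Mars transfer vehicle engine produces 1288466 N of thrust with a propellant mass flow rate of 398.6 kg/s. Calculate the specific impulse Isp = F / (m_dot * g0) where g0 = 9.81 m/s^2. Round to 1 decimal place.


Step 1: m_dot * g0 = 398.6 * 9.81 = 3910.27
Step 2: Isp = 1288466 / 3910.27 = 329.5 s

329.5


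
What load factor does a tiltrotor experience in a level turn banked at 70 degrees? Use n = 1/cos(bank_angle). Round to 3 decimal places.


Step 1: Convert 70 degrees to radians = 1.22173
Step 2: cos(70 deg) = 0.34202
Step 3: n = 1 / 0.34202 = 2.924

2.924


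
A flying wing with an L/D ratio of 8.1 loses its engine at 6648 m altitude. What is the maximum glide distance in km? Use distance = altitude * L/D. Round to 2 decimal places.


Step 1: Glide distance = altitude * L/D = 6648 * 8.1 = 53848.8 m
Step 2: Convert to km: 53848.8 / 1000 = 53.85 km

53.85


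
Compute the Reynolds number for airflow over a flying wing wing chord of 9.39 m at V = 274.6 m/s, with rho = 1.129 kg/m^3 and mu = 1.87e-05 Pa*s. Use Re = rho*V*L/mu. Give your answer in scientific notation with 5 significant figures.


Step 1: Numerator = rho * V * L = 1.129 * 274.6 * 9.39 = 2911.119726
Step 2: Re = 2911.119726 / 1.87e-05
Step 3: Re = 1.5567e+08

1.5567e+08


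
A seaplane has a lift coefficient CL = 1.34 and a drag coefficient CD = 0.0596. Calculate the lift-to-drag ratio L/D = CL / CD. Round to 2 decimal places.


Step 1: L/D = CL / CD = 1.34 / 0.0596
Step 2: L/D = 22.48

22.48


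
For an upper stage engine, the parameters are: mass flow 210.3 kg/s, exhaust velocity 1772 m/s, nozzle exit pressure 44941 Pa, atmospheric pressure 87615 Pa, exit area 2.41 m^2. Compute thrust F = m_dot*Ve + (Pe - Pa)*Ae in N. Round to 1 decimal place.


Step 1: Momentum thrust = m_dot * Ve = 210.3 * 1772 = 372651.6 N
Step 2: Pressure thrust = (Pe - Pa) * Ae = (44941 - 87615) * 2.41 = -102844.34 N
Step 3: Total thrust F = 372651.6 + -102844.34 = 269807.3 N

269807.3


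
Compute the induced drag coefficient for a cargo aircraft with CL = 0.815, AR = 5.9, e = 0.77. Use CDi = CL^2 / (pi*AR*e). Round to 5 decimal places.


Step 1: CL^2 = 0.815^2 = 0.664225
Step 2: pi * AR * e = 3.14159 * 5.9 * 0.77 = 14.272255
Step 3: CDi = 0.664225 / 14.272255 = 0.04654

0.04654


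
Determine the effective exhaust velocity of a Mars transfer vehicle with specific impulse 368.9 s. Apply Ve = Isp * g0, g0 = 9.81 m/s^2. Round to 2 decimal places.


Step 1: Ve = Isp * g0 = 368.9 * 9.81
Step 2: Ve = 3618.91 m/s

3618.91


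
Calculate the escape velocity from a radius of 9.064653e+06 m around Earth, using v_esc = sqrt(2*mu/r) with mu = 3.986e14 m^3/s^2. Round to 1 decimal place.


Step 1: 2*mu/r = 2 * 3.986e14 / 9.064653e+06 = 87946003.0075
Step 2: v_esc = sqrt(87946003.0075) = 9378.0 m/s

9378.0


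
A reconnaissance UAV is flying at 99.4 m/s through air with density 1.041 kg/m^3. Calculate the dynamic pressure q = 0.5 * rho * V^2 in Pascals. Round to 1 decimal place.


Step 1: V^2 = 99.4^2 = 9880.36
Step 2: q = 0.5 * 1.041 * 9880.36
Step 3: q = 5142.7 Pa

5142.7


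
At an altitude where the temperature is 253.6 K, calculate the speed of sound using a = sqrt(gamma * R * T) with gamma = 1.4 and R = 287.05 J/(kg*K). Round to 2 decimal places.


Step 1: gamma * R * T = 1.4 * 287.05 * 253.6 = 101914.232
Step 2: a = sqrt(101914.232) = 319.24 m/s

319.24


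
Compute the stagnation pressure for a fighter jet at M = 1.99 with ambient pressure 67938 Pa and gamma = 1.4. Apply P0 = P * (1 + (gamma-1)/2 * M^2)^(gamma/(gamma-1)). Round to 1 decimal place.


Step 1: (gamma-1)/2 * M^2 = 0.2 * 3.9601 = 0.79202
Step 2: 1 + 0.79202 = 1.79202
Step 3: Exponent gamma/(gamma-1) = 3.5
Step 4: P0 = 67938 * 1.79202^3.5 = 523374.7 Pa

523374.7


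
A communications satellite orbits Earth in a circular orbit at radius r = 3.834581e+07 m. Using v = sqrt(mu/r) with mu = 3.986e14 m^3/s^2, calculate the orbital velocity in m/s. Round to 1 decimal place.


Step 1: mu / r = 3.986e14 / 3.834581e+07 = 10394877.5629
Step 2: v = sqrt(10394877.5629) = 3224.1 m/s

3224.1


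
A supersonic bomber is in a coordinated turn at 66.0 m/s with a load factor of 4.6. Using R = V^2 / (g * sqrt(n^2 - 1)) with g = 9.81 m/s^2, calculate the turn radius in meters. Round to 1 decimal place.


Step 1: V^2 = 66.0^2 = 4356.0
Step 2: n^2 - 1 = 4.6^2 - 1 = 20.16
Step 3: sqrt(20.16) = 4.489989
Step 4: R = 4356.0 / (9.81 * 4.489989) = 98.9 m

98.9


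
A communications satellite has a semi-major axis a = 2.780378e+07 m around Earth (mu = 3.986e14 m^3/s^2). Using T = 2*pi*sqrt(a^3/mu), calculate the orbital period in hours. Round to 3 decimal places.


Step 1: a^3 / mu = 2.149372e+22 / 3.986e14 = 5.392302e+07
Step 2: sqrt(5.392302e+07) = 7343.2298 s
Step 3: T = 2*pi * 7343.2298 = 46138.87 s
Step 4: T in hours = 46138.87 / 3600 = 12.816 hours

12.816


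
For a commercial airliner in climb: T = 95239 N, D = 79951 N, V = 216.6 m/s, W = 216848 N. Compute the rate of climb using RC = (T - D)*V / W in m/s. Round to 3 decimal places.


Step 1: Excess thrust = T - D = 95239 - 79951 = 15288 N
Step 2: Excess power = 15288 * 216.6 = 3311380.8 W
Step 3: RC = 3311380.8 / 216848 = 15.271 m/s

15.271


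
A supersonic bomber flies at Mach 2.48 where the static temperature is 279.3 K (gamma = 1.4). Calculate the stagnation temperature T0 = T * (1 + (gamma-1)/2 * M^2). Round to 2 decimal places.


Step 1: (gamma-1)/2 = 0.2
Step 2: M^2 = 6.1504
Step 3: 1 + 0.2 * 6.1504 = 2.23008
Step 4: T0 = 279.3 * 2.23008 = 622.86 K

622.86


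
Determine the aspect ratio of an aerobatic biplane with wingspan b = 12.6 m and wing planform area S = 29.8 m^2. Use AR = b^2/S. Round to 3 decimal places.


Step 1: b^2 = 12.6^2 = 158.76
Step 2: AR = 158.76 / 29.8 = 5.328

5.328


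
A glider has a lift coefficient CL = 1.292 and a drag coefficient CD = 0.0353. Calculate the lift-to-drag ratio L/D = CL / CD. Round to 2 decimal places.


Step 1: L/D = CL / CD = 1.292 / 0.0353
Step 2: L/D = 36.60

36.60


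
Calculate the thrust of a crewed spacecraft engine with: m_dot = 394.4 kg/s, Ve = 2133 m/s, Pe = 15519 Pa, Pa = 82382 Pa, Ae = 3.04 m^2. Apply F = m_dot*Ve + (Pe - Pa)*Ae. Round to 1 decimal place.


Step 1: Momentum thrust = m_dot * Ve = 394.4 * 2133 = 841255.2 N
Step 2: Pressure thrust = (Pe - Pa) * Ae = (15519 - 82382) * 3.04 = -203263.52 N
Step 3: Total thrust F = 841255.2 + -203263.52 = 637991.7 N

637991.7


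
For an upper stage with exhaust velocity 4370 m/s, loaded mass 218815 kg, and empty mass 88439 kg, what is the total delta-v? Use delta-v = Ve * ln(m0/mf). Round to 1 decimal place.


Step 1: Mass ratio m0/mf = 218815 / 88439 = 2.474191
Step 2: ln(2.474191) = 0.905914
Step 3: delta-v = 4370 * 0.905914 = 3958.8 m/s

3958.8


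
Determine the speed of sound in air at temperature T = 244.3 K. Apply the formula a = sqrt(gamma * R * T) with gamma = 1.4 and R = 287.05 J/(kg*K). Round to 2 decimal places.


Step 1: gamma * R * T = 1.4 * 287.05 * 244.3 = 98176.841
Step 2: a = sqrt(98176.841) = 313.33 m/s

313.33


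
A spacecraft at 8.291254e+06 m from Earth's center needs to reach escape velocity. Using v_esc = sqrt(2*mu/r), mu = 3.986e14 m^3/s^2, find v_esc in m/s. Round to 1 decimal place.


Step 1: 2*mu/r = 2 * 3.986e14 / 8.291254e+06 = 96149508.868
Step 2: v_esc = sqrt(96149508.868) = 9805.6 m/s

9805.6


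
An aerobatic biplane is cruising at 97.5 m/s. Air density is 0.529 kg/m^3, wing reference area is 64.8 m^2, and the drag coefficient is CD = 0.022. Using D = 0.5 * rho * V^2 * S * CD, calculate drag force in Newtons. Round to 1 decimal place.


Step 1: Dynamic pressure q = 0.5 * 0.529 * 97.5^2 = 2514.4031 Pa
Step 2: Drag D = q * S * CD = 2514.4031 * 64.8 * 0.022
Step 3: D = 3584.5 N

3584.5


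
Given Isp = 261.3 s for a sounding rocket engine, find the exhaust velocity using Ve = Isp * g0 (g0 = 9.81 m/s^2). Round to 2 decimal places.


Step 1: Ve = Isp * g0 = 261.3 * 9.81
Step 2: Ve = 2563.35 m/s

2563.35


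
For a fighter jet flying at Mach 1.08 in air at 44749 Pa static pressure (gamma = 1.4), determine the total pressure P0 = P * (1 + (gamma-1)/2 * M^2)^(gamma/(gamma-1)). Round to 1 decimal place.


Step 1: (gamma-1)/2 * M^2 = 0.2 * 1.1664 = 0.23328
Step 2: 1 + 0.23328 = 1.23328
Step 3: Exponent gamma/(gamma-1) = 3.5
Step 4: P0 = 44749 * 1.23328^3.5 = 93217.9 Pa

93217.9


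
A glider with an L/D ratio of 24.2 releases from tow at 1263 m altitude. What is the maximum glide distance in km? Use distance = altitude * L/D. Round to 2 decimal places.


Step 1: Glide distance = altitude * L/D = 1263 * 24.2 = 30564.6 m
Step 2: Convert to km: 30564.6 / 1000 = 30.56 km

30.56


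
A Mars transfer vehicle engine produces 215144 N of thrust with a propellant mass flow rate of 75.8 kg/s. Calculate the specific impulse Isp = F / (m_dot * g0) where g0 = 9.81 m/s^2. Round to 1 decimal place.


Step 1: m_dot * g0 = 75.8 * 9.81 = 743.6
Step 2: Isp = 215144 / 743.6 = 289.3 s

289.3


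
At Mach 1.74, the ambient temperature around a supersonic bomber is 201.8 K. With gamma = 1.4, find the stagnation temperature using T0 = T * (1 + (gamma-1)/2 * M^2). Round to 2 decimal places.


Step 1: (gamma-1)/2 = 0.2
Step 2: M^2 = 3.0276
Step 3: 1 + 0.2 * 3.0276 = 1.60552
Step 4: T0 = 201.8 * 1.60552 = 323.99 K

323.99


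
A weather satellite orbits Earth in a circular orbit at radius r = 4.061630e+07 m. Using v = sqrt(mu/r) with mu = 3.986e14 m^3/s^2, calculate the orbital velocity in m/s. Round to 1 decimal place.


Step 1: mu / r = 3.986e14 / 4.061630e+07 = 9813793.9694
Step 2: v = sqrt(9813793.9694) = 3132.7 m/s

3132.7


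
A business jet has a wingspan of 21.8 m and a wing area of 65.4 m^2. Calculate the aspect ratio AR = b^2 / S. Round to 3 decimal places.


Step 1: b^2 = 21.8^2 = 475.24
Step 2: AR = 475.24 / 65.4 = 7.267

7.267


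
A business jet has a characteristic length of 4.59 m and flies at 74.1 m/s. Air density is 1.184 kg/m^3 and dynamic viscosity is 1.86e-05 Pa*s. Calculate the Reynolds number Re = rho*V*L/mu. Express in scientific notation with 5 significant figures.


Step 1: Numerator = rho * V * L = 1.184 * 74.1 * 4.59 = 402.700896
Step 2: Re = 402.700896 / 1.86e-05
Step 3: Re = 2.1651e+07

2.1651e+07


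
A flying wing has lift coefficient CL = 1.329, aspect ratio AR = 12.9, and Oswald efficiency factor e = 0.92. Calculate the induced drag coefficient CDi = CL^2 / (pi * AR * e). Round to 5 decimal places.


Step 1: CL^2 = 1.329^2 = 1.766241
Step 2: pi * AR * e = 3.14159 * 12.9 * 0.92 = 37.284422
Step 3: CDi = 1.766241 / 37.284422 = 0.04737

0.04737


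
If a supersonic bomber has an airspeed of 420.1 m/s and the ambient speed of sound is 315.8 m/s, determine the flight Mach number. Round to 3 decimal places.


Step 1: M = V / a = 420.1 / 315.8
Step 2: M = 1.330

1.330


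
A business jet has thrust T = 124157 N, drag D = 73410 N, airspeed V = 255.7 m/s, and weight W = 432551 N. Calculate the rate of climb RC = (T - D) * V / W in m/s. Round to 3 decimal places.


Step 1: Excess thrust = T - D = 124157 - 73410 = 50747 N
Step 2: Excess power = 50747 * 255.7 = 12976007.9 W
Step 3: RC = 12976007.9 / 432551 = 29.999 m/s

29.999


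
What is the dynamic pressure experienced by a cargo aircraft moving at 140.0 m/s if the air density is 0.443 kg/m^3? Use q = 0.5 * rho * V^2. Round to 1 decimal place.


Step 1: V^2 = 140.0^2 = 19600.0
Step 2: q = 0.5 * 0.443 * 19600.0
Step 3: q = 4341.4 Pa

4341.4


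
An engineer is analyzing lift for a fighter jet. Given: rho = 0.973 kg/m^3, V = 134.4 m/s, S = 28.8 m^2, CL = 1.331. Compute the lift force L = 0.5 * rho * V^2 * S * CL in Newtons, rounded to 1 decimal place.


Step 1: Calculate dynamic pressure q = 0.5 * 0.973 * 134.4^2 = 0.5 * 0.973 * 18063.36 = 8787.8246 Pa
Step 2: Multiply by wing area and lift coefficient: L = 8787.8246 * 28.8 * 1.331
Step 3: L = 253089.3496 * 1.331 = 336861.9 N

336861.9


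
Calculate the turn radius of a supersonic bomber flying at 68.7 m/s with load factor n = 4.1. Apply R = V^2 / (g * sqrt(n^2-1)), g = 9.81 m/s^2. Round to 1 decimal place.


Step 1: V^2 = 68.7^2 = 4719.69
Step 2: n^2 - 1 = 4.1^2 - 1 = 15.81
Step 3: sqrt(15.81) = 3.976179
Step 4: R = 4719.69 / (9.81 * 3.976179) = 121.0 m

121.0


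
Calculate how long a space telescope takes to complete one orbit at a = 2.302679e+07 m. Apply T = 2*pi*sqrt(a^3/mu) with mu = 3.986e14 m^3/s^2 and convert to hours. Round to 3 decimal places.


Step 1: a^3 / mu = 1.220957e+22 / 3.986e14 = 3.063112e+07
Step 2: sqrt(3.063112e+07) = 5534.539 s
Step 3: T = 2*pi * 5534.539 = 34774.53 s
Step 4: T in hours = 34774.53 / 3600 = 9.660 hours

9.660


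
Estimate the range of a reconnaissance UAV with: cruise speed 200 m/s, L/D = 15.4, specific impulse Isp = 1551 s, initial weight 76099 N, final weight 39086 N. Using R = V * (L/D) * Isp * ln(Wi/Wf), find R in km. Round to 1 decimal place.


Step 1: Coefficient = V * (L/D) * Isp = 200 * 15.4 * 1551 = 4777080.0 m
Step 2: Wi/Wf = 76099 / 39086 = 1.946963
Step 3: ln(1.946963) = 0.666271
Step 4: R = 4777080.0 * 0.666271 = 3182828.8 m = 3182.8 km

3182.8


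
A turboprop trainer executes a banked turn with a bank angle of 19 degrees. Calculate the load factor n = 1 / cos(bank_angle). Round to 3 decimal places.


Step 1: Convert 19 degrees to radians = 0.331613
Step 2: cos(19 deg) = 0.945519
Step 3: n = 1 / 0.945519 = 1.058

1.058


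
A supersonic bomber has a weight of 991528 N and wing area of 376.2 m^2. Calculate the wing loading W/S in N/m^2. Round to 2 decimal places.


Step 1: Wing loading = W / S = 991528 / 376.2
Step 2: Wing loading = 2635.64 N/m^2

2635.64


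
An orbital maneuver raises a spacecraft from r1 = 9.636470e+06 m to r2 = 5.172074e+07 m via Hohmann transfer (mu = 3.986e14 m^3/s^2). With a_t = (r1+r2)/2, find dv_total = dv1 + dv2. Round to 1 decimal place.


Step 1: Transfer semi-major axis a_t = (9.636470e+06 + 5.172074e+07) / 2 = 3.067860e+07 m
Step 2: v1 (circular at r1) = sqrt(mu/r1) = 6431.46 m/s
Step 3: v_t1 = sqrt(mu*(2/r1 - 1/a_t)) = 8350.73 m/s
Step 4: dv1 = |8350.73 - 6431.46| = 1919.26 m/s
Step 5: v2 (circular at r2) = 2776.11 m/s, v_t2 = 1555.88 m/s
Step 6: dv2 = |2776.11 - 1555.88| = 1220.22 m/s
Step 7: Total delta-v = 1919.26 + 1220.22 = 3139.5 m/s

3139.5


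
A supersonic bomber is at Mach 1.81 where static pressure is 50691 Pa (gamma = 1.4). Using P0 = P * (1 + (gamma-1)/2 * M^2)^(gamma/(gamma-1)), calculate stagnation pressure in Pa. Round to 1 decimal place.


Step 1: (gamma-1)/2 * M^2 = 0.2 * 3.2761 = 0.65522
Step 2: 1 + 0.65522 = 1.65522
Step 3: Exponent gamma/(gamma-1) = 3.5
Step 4: P0 = 50691 * 1.65522^3.5 = 295750.8 Pa

295750.8


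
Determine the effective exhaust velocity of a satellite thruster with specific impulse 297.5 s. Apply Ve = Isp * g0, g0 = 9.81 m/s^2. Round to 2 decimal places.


Step 1: Ve = Isp * g0 = 297.5 * 9.81
Step 2: Ve = 2918.48 m/s

2918.48


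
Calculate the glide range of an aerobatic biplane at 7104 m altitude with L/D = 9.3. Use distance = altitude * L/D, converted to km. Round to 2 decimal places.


Step 1: Glide distance = altitude * L/D = 7104 * 9.3 = 66067.2 m
Step 2: Convert to km: 66067.2 / 1000 = 66.07 km

66.07


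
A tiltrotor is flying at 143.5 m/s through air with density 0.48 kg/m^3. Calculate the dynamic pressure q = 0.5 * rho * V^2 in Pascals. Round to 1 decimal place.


Step 1: V^2 = 143.5^2 = 20592.25
Step 2: q = 0.5 * 0.48 * 20592.25
Step 3: q = 4942.1 Pa

4942.1


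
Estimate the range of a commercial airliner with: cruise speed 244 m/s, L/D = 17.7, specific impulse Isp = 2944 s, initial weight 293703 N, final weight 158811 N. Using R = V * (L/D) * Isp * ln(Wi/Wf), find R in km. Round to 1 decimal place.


Step 1: Coefficient = V * (L/D) * Isp = 244 * 17.7 * 2944 = 12714547.2 m
Step 2: Wi/Wf = 293703 / 158811 = 1.849387
Step 3: ln(1.849387) = 0.614854
Step 4: R = 12714547.2 * 0.614854 = 7817593.2 m = 7817.6 km

7817.6


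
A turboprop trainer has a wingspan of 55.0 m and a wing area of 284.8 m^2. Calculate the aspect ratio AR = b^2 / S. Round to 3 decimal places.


Step 1: b^2 = 55.0^2 = 3025.0
Step 2: AR = 3025.0 / 284.8 = 10.621

10.621


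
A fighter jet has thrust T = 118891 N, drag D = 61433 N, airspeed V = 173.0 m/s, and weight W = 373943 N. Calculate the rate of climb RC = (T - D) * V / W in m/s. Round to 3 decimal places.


Step 1: Excess thrust = T - D = 118891 - 61433 = 57458 N
Step 2: Excess power = 57458 * 173.0 = 9940234.0 W
Step 3: RC = 9940234.0 / 373943 = 26.582 m/s

26.582


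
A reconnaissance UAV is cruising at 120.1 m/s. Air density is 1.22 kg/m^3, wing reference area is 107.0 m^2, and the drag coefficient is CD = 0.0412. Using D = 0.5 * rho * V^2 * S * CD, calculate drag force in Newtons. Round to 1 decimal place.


Step 1: Dynamic pressure q = 0.5 * 1.22 * 120.1^2 = 8798.6461 Pa
Step 2: Drag D = q * S * CD = 8798.6461 * 107.0 * 0.0412
Step 3: D = 38788.0 N

38788.0


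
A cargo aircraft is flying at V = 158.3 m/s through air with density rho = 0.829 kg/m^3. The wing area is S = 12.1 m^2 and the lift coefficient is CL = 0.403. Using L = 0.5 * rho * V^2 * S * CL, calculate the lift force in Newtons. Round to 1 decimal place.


Step 1: Calculate dynamic pressure q = 0.5 * 0.829 * 158.3^2 = 0.5 * 0.829 * 25058.89 = 10386.9099 Pa
Step 2: Multiply by wing area and lift coefficient: L = 10386.9099 * 12.1 * 0.403
Step 3: L = 125681.6099 * 0.403 = 50649.7 N

50649.7


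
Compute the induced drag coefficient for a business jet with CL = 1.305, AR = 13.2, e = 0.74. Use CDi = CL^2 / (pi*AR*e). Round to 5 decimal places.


Step 1: CL^2 = 1.305^2 = 1.703025
Step 2: pi * AR * e = 3.14159 * 13.2 * 0.74 = 30.687077
Step 3: CDi = 1.703025 / 30.687077 = 0.05550

0.05550


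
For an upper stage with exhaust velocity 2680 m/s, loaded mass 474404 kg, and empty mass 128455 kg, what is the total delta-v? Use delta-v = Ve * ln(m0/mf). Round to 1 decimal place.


Step 1: Mass ratio m0/mf = 474404 / 128455 = 3.693153
Step 2: ln(3.693153) = 1.306481
Step 3: delta-v = 2680 * 1.306481 = 3501.4 m/s

3501.4


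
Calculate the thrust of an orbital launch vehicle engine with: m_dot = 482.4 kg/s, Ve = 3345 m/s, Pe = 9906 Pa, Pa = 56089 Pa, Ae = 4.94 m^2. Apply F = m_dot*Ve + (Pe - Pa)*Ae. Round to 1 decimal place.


Step 1: Momentum thrust = m_dot * Ve = 482.4 * 3345 = 1613628.0 N
Step 2: Pressure thrust = (Pe - Pa) * Ae = (9906 - 56089) * 4.94 = -228144.02 N
Step 3: Total thrust F = 1613628.0 + -228144.02 = 1385484.0 N

1385484.0


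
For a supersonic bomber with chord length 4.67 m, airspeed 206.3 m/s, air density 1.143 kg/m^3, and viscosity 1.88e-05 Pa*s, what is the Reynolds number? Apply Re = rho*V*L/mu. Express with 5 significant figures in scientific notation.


Step 1: Numerator = rho * V * L = 1.143 * 206.3 * 4.67 = 1101.190203
Step 2: Re = 1101.190203 / 1.88e-05
Step 3: Re = 5.8574e+07

5.8574e+07


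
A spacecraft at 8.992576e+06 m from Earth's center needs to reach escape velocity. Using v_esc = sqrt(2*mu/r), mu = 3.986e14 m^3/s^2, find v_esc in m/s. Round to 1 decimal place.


Step 1: 2*mu/r = 2 * 3.986e14 / 8.992576e+06 = 88650904.9242
Step 2: v_esc = sqrt(88650904.9242) = 9415.5 m/s

9415.5


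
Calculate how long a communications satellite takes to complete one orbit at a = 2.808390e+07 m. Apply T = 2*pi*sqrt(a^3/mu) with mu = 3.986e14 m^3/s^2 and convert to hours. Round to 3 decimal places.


Step 1: a^3 / mu = 2.214992e+22 / 3.986e14 = 5.556930e+07
Step 2: sqrt(5.556930e+07) = 7454.4822 s
Step 3: T = 2*pi * 7454.4822 = 46837.89 s
Step 4: T in hours = 46837.89 / 3600 = 13.011 hours

13.011


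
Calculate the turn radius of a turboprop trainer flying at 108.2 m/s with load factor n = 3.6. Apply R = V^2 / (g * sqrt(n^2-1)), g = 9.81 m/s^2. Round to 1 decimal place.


Step 1: V^2 = 108.2^2 = 11707.24
Step 2: n^2 - 1 = 3.6^2 - 1 = 11.96
Step 3: sqrt(11.96) = 3.458323
Step 4: R = 11707.24 / (9.81 * 3.458323) = 345.1 m

345.1


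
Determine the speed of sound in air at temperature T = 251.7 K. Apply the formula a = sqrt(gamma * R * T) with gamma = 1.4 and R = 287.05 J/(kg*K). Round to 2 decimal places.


Step 1: gamma * R * T = 1.4 * 287.05 * 251.7 = 101150.679
Step 2: a = sqrt(101150.679) = 318.04 m/s

318.04


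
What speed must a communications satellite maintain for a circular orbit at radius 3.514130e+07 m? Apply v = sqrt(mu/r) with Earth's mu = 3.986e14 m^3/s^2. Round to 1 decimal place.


Step 1: mu / r = 3.986e14 / 3.514130e+07 = 11342779.0093
Step 2: v = sqrt(11342779.0093) = 3367.9 m/s

3367.9


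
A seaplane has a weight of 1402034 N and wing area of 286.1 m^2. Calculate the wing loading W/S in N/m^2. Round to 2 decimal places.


Step 1: Wing loading = W / S = 1402034 / 286.1
Step 2: Wing loading = 4900.50 N/m^2

4900.50


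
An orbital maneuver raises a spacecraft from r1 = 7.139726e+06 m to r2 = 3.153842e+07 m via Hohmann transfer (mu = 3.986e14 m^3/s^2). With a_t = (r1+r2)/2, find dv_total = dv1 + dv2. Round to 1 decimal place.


Step 1: Transfer semi-major axis a_t = (7.139726e+06 + 3.153842e+07) / 2 = 1.933907e+07 m
Step 2: v1 (circular at r1) = sqrt(mu/r1) = 7471.85 m/s
Step 3: v_t1 = sqrt(mu*(2/r1 - 1/a_t)) = 9541.79 m/s
Step 4: dv1 = |9541.79 - 7471.85| = 2069.95 m/s
Step 5: v2 (circular at r2) = 3555.07 m/s, v_t2 = 2160.09 m/s
Step 6: dv2 = |3555.07 - 2160.09| = 1394.99 m/s
Step 7: Total delta-v = 2069.95 + 1394.99 = 3464.9 m/s

3464.9


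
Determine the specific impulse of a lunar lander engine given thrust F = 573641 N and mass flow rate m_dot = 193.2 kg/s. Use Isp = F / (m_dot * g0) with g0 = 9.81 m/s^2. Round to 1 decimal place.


Step 1: m_dot * g0 = 193.2 * 9.81 = 1895.29
Step 2: Isp = 573641 / 1895.29 = 302.7 s

302.7


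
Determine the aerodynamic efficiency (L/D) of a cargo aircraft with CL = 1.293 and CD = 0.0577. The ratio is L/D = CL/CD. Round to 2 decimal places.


Step 1: L/D = CL / CD = 1.293 / 0.0577
Step 2: L/D = 22.41

22.41


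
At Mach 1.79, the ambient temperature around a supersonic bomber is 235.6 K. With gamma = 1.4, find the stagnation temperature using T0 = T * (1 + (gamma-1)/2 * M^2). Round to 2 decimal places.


Step 1: (gamma-1)/2 = 0.2
Step 2: M^2 = 3.2041
Step 3: 1 + 0.2 * 3.2041 = 1.64082
Step 4: T0 = 235.6 * 1.64082 = 386.58 K

386.58


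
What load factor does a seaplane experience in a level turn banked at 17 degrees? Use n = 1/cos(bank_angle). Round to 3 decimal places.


Step 1: Convert 17 degrees to radians = 0.296706
Step 2: cos(17 deg) = 0.956305
Step 3: n = 1 / 0.956305 = 1.046

1.046


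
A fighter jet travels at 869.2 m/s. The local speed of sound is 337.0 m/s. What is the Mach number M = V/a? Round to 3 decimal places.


Step 1: M = V / a = 869.2 / 337.0
Step 2: M = 2.579

2.579


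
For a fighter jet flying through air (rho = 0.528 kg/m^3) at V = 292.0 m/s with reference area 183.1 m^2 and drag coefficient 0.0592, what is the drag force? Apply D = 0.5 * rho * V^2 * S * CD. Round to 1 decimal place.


Step 1: Dynamic pressure q = 0.5 * 0.528 * 292.0^2 = 22509.696 Pa
Step 2: Drag D = q * S * CD = 22509.696 * 183.1 * 0.0592
Step 3: D = 243994.3 N

243994.3


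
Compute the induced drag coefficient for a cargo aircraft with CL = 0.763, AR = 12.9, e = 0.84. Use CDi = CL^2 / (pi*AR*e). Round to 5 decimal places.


Step 1: CL^2 = 0.763^2 = 0.582169
Step 2: pi * AR * e = 3.14159 * 12.9 * 0.84 = 34.042298
Step 3: CDi = 0.582169 / 34.042298 = 0.01710

0.01710


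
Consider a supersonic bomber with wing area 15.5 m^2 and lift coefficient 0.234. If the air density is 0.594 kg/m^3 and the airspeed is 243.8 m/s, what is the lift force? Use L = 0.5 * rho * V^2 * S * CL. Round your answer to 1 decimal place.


Step 1: Calculate dynamic pressure q = 0.5 * 0.594 * 243.8^2 = 0.5 * 0.594 * 59438.44 = 17653.2167 Pa
Step 2: Multiply by wing area and lift coefficient: L = 17653.2167 * 15.5 * 0.234
Step 3: L = 273624.8585 * 0.234 = 64028.2 N

64028.2


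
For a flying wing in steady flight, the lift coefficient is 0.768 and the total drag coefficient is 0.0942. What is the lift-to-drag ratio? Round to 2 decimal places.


Step 1: L/D = CL / CD = 0.768 / 0.0942
Step 2: L/D = 8.15

8.15


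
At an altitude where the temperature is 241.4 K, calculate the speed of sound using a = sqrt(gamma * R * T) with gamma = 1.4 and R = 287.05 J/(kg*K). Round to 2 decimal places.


Step 1: gamma * R * T = 1.4 * 287.05 * 241.4 = 97011.418
Step 2: a = sqrt(97011.418) = 311.47 m/s

311.47


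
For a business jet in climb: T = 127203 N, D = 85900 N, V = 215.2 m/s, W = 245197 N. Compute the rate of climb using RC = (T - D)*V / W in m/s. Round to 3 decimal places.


Step 1: Excess thrust = T - D = 127203 - 85900 = 41303 N
Step 2: Excess power = 41303 * 215.2 = 8888405.6 W
Step 3: RC = 8888405.6 / 245197 = 36.250 m/s

36.250


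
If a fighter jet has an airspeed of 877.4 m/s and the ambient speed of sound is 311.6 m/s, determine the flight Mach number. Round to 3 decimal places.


Step 1: M = V / a = 877.4 / 311.6
Step 2: M = 2.816

2.816


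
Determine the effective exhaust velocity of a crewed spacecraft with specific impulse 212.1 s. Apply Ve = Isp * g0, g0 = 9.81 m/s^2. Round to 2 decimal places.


Step 1: Ve = Isp * g0 = 212.1 * 9.81
Step 2: Ve = 2080.70 m/s

2080.70
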